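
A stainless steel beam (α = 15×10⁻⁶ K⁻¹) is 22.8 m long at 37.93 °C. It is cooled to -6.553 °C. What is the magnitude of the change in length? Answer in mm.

ΔL = 15.2 mm

|ΔT| = |-6.553 − 37.93| = 44.483 K
ΔL = αL₀ΔT = (15×10⁻⁶)(22.8)(44.483) = 1.52×10⁻² m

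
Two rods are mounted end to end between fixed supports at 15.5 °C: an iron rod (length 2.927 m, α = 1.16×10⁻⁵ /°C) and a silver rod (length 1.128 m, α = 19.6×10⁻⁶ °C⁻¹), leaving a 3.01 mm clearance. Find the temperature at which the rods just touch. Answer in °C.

T = 69.2 °C

α₁L₁ = 3.39532×10⁻⁵ m/K, α₂L₂ = 2.21088×10⁻⁵ m/K → total 5.6062×10⁻⁵ m/K
ΔT = g/(α₁L₁+α₂L₂) = 3.01×10⁻³ / 5.6062×10⁻⁵ = 53.691 K
T = 15.5 + 53.691 = 69.191 °C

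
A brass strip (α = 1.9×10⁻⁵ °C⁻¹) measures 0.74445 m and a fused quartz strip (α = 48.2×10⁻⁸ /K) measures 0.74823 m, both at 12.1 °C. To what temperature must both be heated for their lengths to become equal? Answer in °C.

T = 286.3 °C

Equal length when α₁L₁ΔT − α₂L₂ΔT = L₂ − L₁ = 3.78×10⁻³ m
α₁L₁ = 1.414455×10⁻⁵, α₂L₂ = 3.6064686×10⁻⁷ → Δ(αL) = 1.378390314×10⁻⁵ m/K
ΔT = 3.78×10⁻³ / 1.378390314×10⁻⁵ = 274.233 K, so T = 12.1 + 274.233 = 286.333 °C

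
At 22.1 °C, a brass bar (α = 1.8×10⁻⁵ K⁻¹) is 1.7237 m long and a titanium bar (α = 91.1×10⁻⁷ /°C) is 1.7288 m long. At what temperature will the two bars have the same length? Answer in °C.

T = 355.9 °C

L₁(1 + α₁ΔT) = L₂(1 + α₂ΔT) ⇒ ΔT = (L₂ − L₁)/(α₁L₁ − α₂L₂)
L₂ − L₁ = 1.7288 − 1.7237 = 5.10×10⁻³ m
α₁L₁ − α₂L₂ = 1.8×10⁻⁵×1.7237 − 91.1×10⁻⁷×1.7288 = 1.5277232×10⁻⁵ m/K
ΔT = 5.10×10⁻³ / 1.5277232×10⁻⁵ = 333.830 K
T = 22.1 + 333.830 = 355.930 °C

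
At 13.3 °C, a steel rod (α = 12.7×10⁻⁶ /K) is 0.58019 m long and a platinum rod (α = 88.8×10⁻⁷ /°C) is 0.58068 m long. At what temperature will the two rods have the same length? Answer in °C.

L₁(1 + α₁ΔT) = L₂(1 + α₂ΔT) ⇒ ΔT = (L₂ − L₁)/(α₁L₁ − α₂L₂)
L₂ − L₁ = 0.58068 − 0.58019 = 4.90×10⁻⁴ m
α₁L₁ − α₂L₂ = 12.7×10⁻⁶×0.58019 − 88.8×10⁻⁷×0.58068 = 2.2119746×10⁻⁶ m/K
ΔT = 4.90×10⁻⁴ / 2.2119746×10⁻⁶ = 221.522 K
T = 13.3 + 221.522 = 234.822 °C

T = 234.8 °C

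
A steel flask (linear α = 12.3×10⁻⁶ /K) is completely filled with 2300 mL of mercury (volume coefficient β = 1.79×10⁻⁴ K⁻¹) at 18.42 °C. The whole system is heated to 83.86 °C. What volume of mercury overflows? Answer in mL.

21.4 mL

The flask also expands: β_container ≈ 3α = 3.69×10⁻⁵ /K
Net overflow = V₀(β_liq − 3α_cont)ΔT
β − 3α = 1.79×10⁻⁴ − 3.69×10⁻⁵ = 1.421×10⁻⁴ /K; ΔT = 65.44 K
ΔV = 2300 × 1.421×10⁻⁴ × 65.44 = 21.4 mL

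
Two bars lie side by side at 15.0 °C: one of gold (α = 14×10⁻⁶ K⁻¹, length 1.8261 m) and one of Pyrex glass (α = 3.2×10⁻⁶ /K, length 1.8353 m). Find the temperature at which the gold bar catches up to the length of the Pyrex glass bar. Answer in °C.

T = 482.2 °C

L₁(1 + α₁ΔT) = L₂(1 + α₂ΔT) ⇒ ΔT = (L₂ − L₁)/(α₁L₁ − α₂L₂)
L₂ − L₁ = 1.8353 − 1.8261 = 9.20×10⁻³ m
α₁L₁ − α₂L₂ = 14×10⁻⁶×1.8261 − 3.2×10⁻⁶×1.8353 = 1.969244×10⁻⁵ m/K
ΔT = 9.20×10⁻³ / 1.969244×10⁻⁵ = 467.184 K
T = 15.0 + 467.184 = 482.184 °C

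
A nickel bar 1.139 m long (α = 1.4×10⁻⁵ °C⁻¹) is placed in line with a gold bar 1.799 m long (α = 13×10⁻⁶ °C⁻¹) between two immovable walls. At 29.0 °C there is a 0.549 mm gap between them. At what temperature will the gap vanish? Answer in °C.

T = 43.0 °C

Gap closes when ΔL₁ + ΔL₂ = 0.549 mm = 5.49×10⁻⁴ m
(α₁L₁ + α₂L₂)ΔT = g
α₁L₁ + α₂L₂ = 1.4×10⁻⁵×1.139 + 13×10⁻⁶×1.799 = 3.9333×10⁻⁵ m/K
ΔT = 5.49×10⁻⁴ / 3.9333×10⁻⁵ = 13.958 K
T = 29.0 + 13.958 = 42.958 °C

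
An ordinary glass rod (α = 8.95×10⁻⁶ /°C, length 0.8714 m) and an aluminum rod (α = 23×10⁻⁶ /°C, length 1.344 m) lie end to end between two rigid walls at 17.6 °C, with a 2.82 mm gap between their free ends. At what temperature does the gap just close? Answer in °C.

T = 90.4 °C

α₁L₁ = 7.79903×10⁻⁶ m/K, α₂L₂ = 3.0912×10⁻⁵ m/K → total 3.871103×10⁻⁵ m/K
ΔT = g/(α₁L₁+α₂L₂) = 2.82×10⁻³ / 3.871103×10⁻⁵ = 72.847 K
T = 17.6 + 72.847 = 90.447 °C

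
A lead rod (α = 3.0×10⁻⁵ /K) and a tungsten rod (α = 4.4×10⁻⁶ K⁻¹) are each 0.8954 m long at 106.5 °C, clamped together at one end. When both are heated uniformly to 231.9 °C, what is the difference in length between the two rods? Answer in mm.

ΔT = 125.4 K
lead: ΔL = 3.0×10⁻⁵ × 0.8954 m × 125.4 = 3.3685×10⁻³ m = 3.3685 mm
tungsten: ΔL = 4.4×10⁻⁶ × 0.8954 m × 125.4 = 4.9405×10⁻⁴ m = 0.49405 mm
difference = 3.3685 − 0.49405 = 2.87445 mm

2.87 mm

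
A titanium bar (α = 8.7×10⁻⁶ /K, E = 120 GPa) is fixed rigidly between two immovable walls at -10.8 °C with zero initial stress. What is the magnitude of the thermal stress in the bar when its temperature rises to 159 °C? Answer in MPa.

σ = 177 MPa

Fully constrained: the free strain ε = αΔT is blocked, so σ = Eε = EαΔT.
|ΔT| = 169.8 K
σ = 120×10⁹ × 8.7×10⁻⁶ × 169.8 = 1.77×10⁸ Pa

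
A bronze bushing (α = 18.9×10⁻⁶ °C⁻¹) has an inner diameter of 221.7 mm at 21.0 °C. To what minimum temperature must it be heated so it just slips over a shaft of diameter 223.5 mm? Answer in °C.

Required Δd = 223.5 − 221.7 = 1.8 mm
Δd = αd₀ΔT ⇒ ΔT = Δd/(αd₀) = 1.8 / (18.9×10⁻⁶ × 221.7) = 429.58 K
T_min = 21.0 + 429.58 = 450.58 °C

T = 451 °C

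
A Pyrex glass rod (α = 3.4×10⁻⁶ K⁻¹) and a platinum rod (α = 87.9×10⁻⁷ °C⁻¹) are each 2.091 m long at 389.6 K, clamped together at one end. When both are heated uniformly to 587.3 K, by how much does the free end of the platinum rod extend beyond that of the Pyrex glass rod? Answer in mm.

ΔT = 197.7 K
Pyrex glass: ΔL = 3.4×10⁻⁶ × 2.091 m × 197.7 = 1.4055×10⁻³ m = 1.4055 mm
platinum: ΔL = 87.9×10⁻⁷ × 2.091 m × 197.7 = 3.6337×10⁻³ m = 3.6337 mm
difference = 3.6337 − 1.4055 = 2.2282 mm

2.23 mm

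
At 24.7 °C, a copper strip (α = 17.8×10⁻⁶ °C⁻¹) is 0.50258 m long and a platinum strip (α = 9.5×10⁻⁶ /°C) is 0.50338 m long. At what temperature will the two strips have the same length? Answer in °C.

T = 216.8 °C

L₁(1 + α₁ΔT) = L₂(1 + α₂ΔT) ⇒ ΔT = (L₂ − L₁)/(α₁L₁ − α₂L₂)
L₂ − L₁ = 0.50338 − 0.50258 = 8.00×10⁻⁴ m
α₁L₁ − α₂L₂ = 17.8×10⁻⁶×0.50258 − 9.5×10⁻⁶×0.50338 = 4.163814×10⁻⁶ m/K
ΔT = 8.00×10⁻⁴ / 4.163814×10⁻⁶ = 192.132 K
T = 24.7 + 192.132 = 216.832 °C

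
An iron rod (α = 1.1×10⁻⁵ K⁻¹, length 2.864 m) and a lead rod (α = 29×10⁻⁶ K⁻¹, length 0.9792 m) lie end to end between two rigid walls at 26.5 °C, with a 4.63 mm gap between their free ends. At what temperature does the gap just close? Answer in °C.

Gap closes when ΔL₁ + ΔL₂ = 4.63 mm = 4.63×10⁻³ m
(α₁L₁ + α₂L₂)ΔT = g
α₁L₁ + α₂L₂ = 1.1×10⁻⁵×2.864 + 29×10⁻⁶×0.9792 = 5.99008×10⁻⁵ m/K
ΔT = 4.63×10⁻³ / 5.99008×10⁻⁵ = 77.29 K
T = 26.5 + 77.29 = 103.79 °C

T = 104 °C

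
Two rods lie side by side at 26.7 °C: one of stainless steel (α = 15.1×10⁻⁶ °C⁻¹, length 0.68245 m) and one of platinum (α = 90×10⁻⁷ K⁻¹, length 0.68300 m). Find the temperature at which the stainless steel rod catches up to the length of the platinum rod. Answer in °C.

Equal length when α₁L₁ΔT − α₂L₂ΔT = L₂ − L₁ = 5.50×10⁻⁴ m
α₁L₁ = 1.0304995×10⁻⁵, α₂L₂ = 6.147×10⁻⁶ → Δ(αL) = 4.157995×10⁻⁶ m/K
ΔT = 5.50×10⁻⁴ / 4.157995×10⁻⁶ = 132.275 K, so T = 26.7 + 132.275 = 158.975 °C

T = 159.0 °C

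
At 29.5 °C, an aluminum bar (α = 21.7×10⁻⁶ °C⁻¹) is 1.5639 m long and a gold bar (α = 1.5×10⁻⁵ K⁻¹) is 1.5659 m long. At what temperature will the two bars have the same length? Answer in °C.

Equal length when α₁L₁ΔT − α₂L₂ΔT = L₂ − L₁ = 2.00×10⁻³ m
α₁L₁ = 3.393663×10⁻⁵, α₂L₂ = 2.34885×10⁻⁵ → Δ(αL) = 1.044813×10⁻⁵ m/K
ΔT = 2.00×10⁻³ / 1.044813×10⁻⁵ = 191.422 K, so T = 29.5 + 191.422 = 220.922 °C

T = 220.9 °C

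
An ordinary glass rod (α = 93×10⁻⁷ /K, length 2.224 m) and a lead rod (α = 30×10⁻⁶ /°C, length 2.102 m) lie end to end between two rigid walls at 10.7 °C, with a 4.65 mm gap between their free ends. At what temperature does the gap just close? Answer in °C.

T = 66.2 °C

α₁L₁ = 2.06832×10⁻⁵ m/K, α₂L₂ = 6.306×10⁻⁵ m/K → total 8.37432×10⁻⁵ m/K
ΔT = g/(α₁L₁+α₂L₂) = 4.65×10⁻³ / 8.37432×10⁻⁵ = 55.527 K
T = 10.7 + 55.527 = 66.227 °C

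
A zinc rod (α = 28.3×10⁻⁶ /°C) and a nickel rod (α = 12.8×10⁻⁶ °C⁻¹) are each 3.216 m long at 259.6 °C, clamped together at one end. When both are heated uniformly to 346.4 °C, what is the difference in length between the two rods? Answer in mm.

ΔT = 86.8 K
zinc: ΔL = 28.3×10⁻⁶ × 3.216 m × 86.8 = 7.8999×10⁻³ m = 7.8999 mm
nickel: ΔL = 12.8×10⁻⁶ × 3.216 m × 86.8 = 3.5731×10⁻³ m = 3.5731 mm
difference = 7.8999 − 3.5731 = 4.3268 mm

4.33 mm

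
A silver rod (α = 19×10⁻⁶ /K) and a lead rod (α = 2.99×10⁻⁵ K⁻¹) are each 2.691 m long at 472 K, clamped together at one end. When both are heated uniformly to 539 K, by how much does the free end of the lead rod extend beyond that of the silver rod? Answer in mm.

ΔT = 67 K
silver: ΔL = 19×10⁻⁶ × 2.691 m × 67 = 3.4256×10⁻³ m = 3.4256 mm
lead: ΔL = 2.99×10⁻⁵ × 2.691 m × 67 = 5.3909×10⁻³ m = 5.3909 mm
difference = 5.3909 − 3.4256 = 1.9653 mm

1.97 mm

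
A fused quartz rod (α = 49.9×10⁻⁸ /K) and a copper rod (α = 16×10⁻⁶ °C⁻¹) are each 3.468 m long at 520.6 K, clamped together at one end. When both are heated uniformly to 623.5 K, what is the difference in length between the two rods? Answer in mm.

ΔT = 102.9 K
fused quartz: ΔL = 49.9×10⁻⁸ × 3.468 m × 102.9 = 1.7807×10⁻⁴ m = 0.17807 mm
copper: ΔL = 16×10⁻⁶ × 3.468 m × 102.9 = 5.7097×10⁻³ m = 5.7097 mm
difference = 5.7097 − 0.17807 = 5.53163 mm

5.53 mm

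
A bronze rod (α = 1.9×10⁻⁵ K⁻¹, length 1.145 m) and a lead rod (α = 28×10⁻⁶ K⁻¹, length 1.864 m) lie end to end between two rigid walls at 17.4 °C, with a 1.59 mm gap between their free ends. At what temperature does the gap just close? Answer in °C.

T = 38.9 °C

α₁L₁ = 2.1755×10⁻⁵ m/K, α₂L₂ = 5.2192×10⁻⁵ m/K → total 7.3947×10⁻⁵ m/K
ΔT = g/(α₁L₁+α₂L₂) = 1.59×10⁻³ / 7.3947×10⁻⁵ = 21.502 K
T = 17.4 + 21.502 = 38.902 °C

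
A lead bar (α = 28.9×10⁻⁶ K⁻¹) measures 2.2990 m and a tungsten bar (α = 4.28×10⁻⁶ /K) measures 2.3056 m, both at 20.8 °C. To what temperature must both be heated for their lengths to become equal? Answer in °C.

Equal length when α₁L₁ΔT − α₂L₂ΔT = L₂ − L₁ = 6.60×10⁻³ m
α₁L₁ = 6.64411×10⁻⁵, α₂L₂ = 9.867968×10⁻⁶ → Δ(αL) = 5.6573132×10⁻⁵ m/K
ΔT = 6.60×10⁻³ / 5.6573132×10⁻⁵ = 116.663 K, so T = 20.8 + 116.663 = 137.463 °C

T = 137.5 °C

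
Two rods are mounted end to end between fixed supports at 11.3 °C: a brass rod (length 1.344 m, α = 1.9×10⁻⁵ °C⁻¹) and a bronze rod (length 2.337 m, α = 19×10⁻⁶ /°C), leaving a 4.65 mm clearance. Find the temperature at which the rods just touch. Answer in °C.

Gap closes when ΔL₁ + ΔL₂ = 4.65 mm = 4.65×10⁻³ m
(α₁L₁ + α₂L₂)ΔT = g
α₁L₁ + α₂L₂ = 1.9×10⁻⁵×1.344 + 19×10⁻⁶×2.337 = 6.9939×10⁻⁵ m/K
ΔT = 4.65×10⁻³ / 6.9939×10⁻⁵ = 66.487 K
T = 11.3 + 66.487 = 77.787 °C

T = 77.8 °C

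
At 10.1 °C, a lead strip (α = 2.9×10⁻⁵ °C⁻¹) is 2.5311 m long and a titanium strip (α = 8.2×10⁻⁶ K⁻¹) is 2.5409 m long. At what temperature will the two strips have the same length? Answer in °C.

T = 196.5 °C

Equal length when α₁L₁ΔT − α₂L₂ΔT = L₂ − L₁ = 9.80×10⁻³ m
α₁L₁ = 7.34019×10⁻⁵, α₂L₂ = 2.083538×10⁻⁵ → Δ(αL) = 5.256652×10⁻⁵ m/K
ΔT = 9.80×10⁻³ / 5.256652×10⁻⁵ = 186.430 K, so T = 10.1 + 186.430 = 196.530 °C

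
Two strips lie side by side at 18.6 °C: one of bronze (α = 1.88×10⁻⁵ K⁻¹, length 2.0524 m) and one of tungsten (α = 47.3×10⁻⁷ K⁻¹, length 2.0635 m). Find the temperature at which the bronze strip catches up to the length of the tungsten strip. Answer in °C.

T = 403.7 °C

Equal length when α₁L₁ΔT − α₂L₂ΔT = L₂ − L₁ = 1.11×10⁻² m
α₁L₁ = 3.858512×10⁻⁵, α₂L₂ = 9.760355×10⁻⁶ → Δ(αL) = 2.8824765×10⁻⁵ m/K
ΔT = 1.11×10⁻² / 2.8824765×10⁻⁵ = 385.086 K, so T = 18.6 + 385.086 = 403.686 °C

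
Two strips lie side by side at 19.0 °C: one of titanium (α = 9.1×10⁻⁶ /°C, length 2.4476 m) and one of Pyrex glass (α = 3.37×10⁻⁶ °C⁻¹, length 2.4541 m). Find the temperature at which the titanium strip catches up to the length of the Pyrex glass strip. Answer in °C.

T = 483.2 °C

Equal length when α₁L₁ΔT − α₂L₂ΔT = L₂ − L₁ = 6.50×10⁻³ m
α₁L₁ = 2.227316×10⁻⁵, α₂L₂ = 8.270317×10⁻⁶ → Δ(αL) = 1.4002843×10⁻⁵ m/K
ΔT = 6.50×10⁻³ / 1.4002843×10⁻⁵ = 464.191 K, so T = 19.0 + 464.191 = 483.191 °C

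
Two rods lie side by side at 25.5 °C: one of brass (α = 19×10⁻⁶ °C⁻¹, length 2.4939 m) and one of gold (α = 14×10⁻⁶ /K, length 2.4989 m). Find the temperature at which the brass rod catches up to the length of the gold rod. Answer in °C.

T = 428.7 °C

Equal length when α₁L₁ΔT − α₂L₂ΔT = L₂ − L₁ = 5.00×10⁻³ m
α₁L₁ = 4.73841×10⁻⁵, α₂L₂ = 3.49846×10⁻⁵ → Δ(αL) = 1.23995×10⁻⁵ m/K
ΔT = 5.00×10⁻³ / 1.23995×10⁻⁵ = 403.242 K, so T = 25.5 + 403.242 = 428.742 °C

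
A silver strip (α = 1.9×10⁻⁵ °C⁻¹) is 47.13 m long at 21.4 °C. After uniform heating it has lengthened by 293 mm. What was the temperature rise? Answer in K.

ΔT = 327 K

ΔL = αL₀ΔT ⇒ ΔT = ΔL / (αL₀)
ΔT = 293×10⁻³ m / (1.9×10⁻⁵ × 47.13 m) = 327.20 K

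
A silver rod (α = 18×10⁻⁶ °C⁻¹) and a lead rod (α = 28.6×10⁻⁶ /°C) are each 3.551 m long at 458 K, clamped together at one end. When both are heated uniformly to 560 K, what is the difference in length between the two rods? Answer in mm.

ΔT = 102 K
silver: ΔL = 18×10⁻⁶ × 3.551 m × 102 = 6.5196×10⁻³ m = 6.5196 mm
lead: ΔL = 28.6×10⁻⁶ × 3.551 m × 102 = 1.0359×10⁻² m = 10.359 mm
difference = 10.359 − 6.5196 = 3.8394 mm

3.84 mm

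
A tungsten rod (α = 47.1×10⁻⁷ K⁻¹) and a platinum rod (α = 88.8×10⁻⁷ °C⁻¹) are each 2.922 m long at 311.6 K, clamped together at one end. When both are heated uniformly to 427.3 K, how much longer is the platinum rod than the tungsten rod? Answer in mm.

1.41 mm

ΔT = 115.7 K
tungsten: ΔL = 47.1×10⁻⁷ × 2.922 m × 115.7 = 1.5923×10⁻³ m = 1.5923 mm
platinum: ΔL = 88.8×10⁻⁷ × 2.922 m × 115.7 = 3.0021×10⁻³ m = 3.0021 mm
difference = 3.0021 − 1.5923 = 1.4098 mm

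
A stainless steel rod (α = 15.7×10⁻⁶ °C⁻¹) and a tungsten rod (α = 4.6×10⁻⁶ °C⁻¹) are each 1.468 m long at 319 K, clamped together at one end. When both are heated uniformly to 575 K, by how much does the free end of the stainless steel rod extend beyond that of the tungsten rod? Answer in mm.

4.17 mm

ΔT = 256 K
stainless steel: ΔL = 15.7×10⁻⁶ × 1.468 m × 256 = 5.9002×10⁻³ m = 5.9002 mm
tungsten: ΔL = 4.6×10⁻⁶ × 1.468 m × 256 = 1.7287×10⁻³ m = 1.7287 mm
difference = 5.9002 − 1.7287 = 4.1715 mm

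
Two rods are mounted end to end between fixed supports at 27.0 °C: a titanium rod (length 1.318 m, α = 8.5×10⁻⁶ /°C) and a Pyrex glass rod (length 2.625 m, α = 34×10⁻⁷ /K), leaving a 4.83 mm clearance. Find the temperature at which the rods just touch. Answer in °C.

α₁L₁ = 1.1203×10⁻⁵ m/K, α₂L₂ = 8.925×10⁻⁶ m/K → total 2.0128×10⁻⁵ m/K
ΔT = g/(α₁L₁+α₂L₂) = 4.83×10⁻³ / 2.0128×10⁻⁵ = 239.96 K
T = 27.0 + 239.96 = 266.96 °C

T = 267 °C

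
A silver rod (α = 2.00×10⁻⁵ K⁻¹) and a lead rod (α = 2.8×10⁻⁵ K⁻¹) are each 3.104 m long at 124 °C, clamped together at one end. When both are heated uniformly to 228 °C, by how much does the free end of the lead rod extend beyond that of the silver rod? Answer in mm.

2.58 mm

ΔT = 104 K
silver: ΔL = 2.00×10⁻⁵ × 3.104 m × 104 = 6.4563×10⁻³ m = 6.4563 mm
lead: ΔL = 2.8×10⁻⁵ × 3.104 m × 104 = 9.0388×10⁻³ m = 9.0388 mm
difference = 9.0388 − 6.4563 = 2.5825 mm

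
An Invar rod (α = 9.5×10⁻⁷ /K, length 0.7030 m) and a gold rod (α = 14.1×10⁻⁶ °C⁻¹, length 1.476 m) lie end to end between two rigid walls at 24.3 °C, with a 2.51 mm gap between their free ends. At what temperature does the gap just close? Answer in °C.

T = 141 °C

Gap closes when ΔL₁ + ΔL₂ = 2.51 mm = 2.51×10⁻³ m
(α₁L₁ + α₂L₂)ΔT = g
α₁L₁ + α₂L₂ = 9.5×10⁻⁷×0.7030 + 14.1×10⁻⁶×1.476 = 2.147945×10⁻⁵ m/K
ΔT = 2.51×10⁻³ / 2.147945×10⁻⁵ = 116.86 K
T = 24.3 + 116.86 = 141.16 °C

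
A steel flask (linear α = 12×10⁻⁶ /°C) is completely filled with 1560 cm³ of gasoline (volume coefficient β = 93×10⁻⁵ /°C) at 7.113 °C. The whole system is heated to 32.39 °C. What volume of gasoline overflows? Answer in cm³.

35.3 cm³

The flask also expands: β_container ≈ 3α = 3.6×10⁻⁵ /K
Net overflow = V₀(β_liq − 3α_cont)ΔT
β − 3α = 9.30×10⁻⁴ − 3.6×10⁻⁵ = 8.94×10⁻⁴ /K; ΔT = 25.277 K
ΔV = 1560 × 8.94×10⁻⁴ × 25.277 = 35.3 cm³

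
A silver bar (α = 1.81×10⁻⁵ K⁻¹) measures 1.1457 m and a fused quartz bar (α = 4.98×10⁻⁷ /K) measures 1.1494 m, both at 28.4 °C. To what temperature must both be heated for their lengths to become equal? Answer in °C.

T = 211.9 °C

L₁(1 + α₁ΔT) = L₂(1 + α₂ΔT) ⇒ ΔT = (L₂ − L₁)/(α₁L₁ − α₂L₂)
L₂ − L₁ = 1.1494 − 1.1457 = 3.70×10⁻³ m
α₁L₁ − α₂L₂ = 1.81×10⁻⁵×1.1457 − 4.98×10⁻⁷×1.1494 = 2.01647688×10⁻⁵ m/K
ΔT = 3.70×10⁻³ / 2.01647688×10⁻⁵ = 183.488 K
T = 28.4 + 183.488 = 211.888 °C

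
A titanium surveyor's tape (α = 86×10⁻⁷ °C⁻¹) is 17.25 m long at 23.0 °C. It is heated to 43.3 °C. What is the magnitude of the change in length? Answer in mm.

|ΔT| = |43.3 − 23.0| = 20.3 K
ΔL = αL₀ΔT = (86×10⁻⁷)(17.25)(20.3) = 3.01×10⁻³ m

ΔL = 3.01 mm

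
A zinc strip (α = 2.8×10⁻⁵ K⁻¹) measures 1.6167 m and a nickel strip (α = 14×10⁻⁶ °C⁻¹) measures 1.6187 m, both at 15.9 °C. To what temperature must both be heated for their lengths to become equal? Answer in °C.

Equal length when α₁L₁ΔT − α₂L₂ΔT = L₂ − L₁ = 2.00×10⁻³ m
α₁L₁ = 4.52676×10⁻⁵, α₂L₂ = 2.26618×10⁻⁵ → Δ(αL) = 2.26058×10⁻⁵ m/K
ΔT = 2.00×10⁻³ / 2.26058×10⁻⁵ = 88.473 K, so T = 15.9 + 88.473 = 104.373 °C

T = 104.4 °C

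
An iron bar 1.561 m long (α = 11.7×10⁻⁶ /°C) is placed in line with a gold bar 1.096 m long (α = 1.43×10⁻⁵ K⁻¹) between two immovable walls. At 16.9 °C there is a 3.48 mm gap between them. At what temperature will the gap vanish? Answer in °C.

T = 119 °C

Gap closes when ΔL₁ + ΔL₂ = 3.48 mm = 3.48×10⁻³ m
(α₁L₁ + α₂L₂)ΔT = g
α₁L₁ + α₂L₂ = 11.7×10⁻⁶×1.561 + 1.43×10⁻⁵×1.096 = 3.39365×10⁻⁵ m/K
ΔT = 3.48×10⁻³ / 3.39365×10⁻⁵ = 102.54 K
T = 16.9 + 102.54 = 119.44 °C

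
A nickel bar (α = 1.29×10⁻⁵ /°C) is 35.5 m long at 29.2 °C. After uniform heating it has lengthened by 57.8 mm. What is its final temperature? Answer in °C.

T = 155 °C

ΔL = αL₀ΔT ⇒ ΔT = ΔL / (αL₀)
ΔT = 57.8×10⁻³ m / (1.29×10⁻⁵ × 35.5 m) = 126.21 K
T = 29.2 + 126.21 = 155.41 °C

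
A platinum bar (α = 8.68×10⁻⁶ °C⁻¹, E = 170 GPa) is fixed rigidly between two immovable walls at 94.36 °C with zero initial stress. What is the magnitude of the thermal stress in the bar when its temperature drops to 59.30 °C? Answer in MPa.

σ = 51.7 MPa

Fully constrained: the free strain ε = αΔT is blocked, so σ = Eε = EαΔT.
|ΔT| = 35.06 K
σ = 170×10⁹ × 8.68×10⁻⁶ × 35.06 = 5.17×10⁷ Pa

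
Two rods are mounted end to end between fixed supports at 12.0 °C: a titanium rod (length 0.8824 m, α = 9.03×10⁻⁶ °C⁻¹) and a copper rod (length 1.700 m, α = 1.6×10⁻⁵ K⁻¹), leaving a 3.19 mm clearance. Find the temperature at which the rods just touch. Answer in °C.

Gap closes when ΔL₁ + ΔL₂ = 3.19 mm = 3.19×10⁻³ m
(α₁L₁ + α₂L₂)ΔT = g
α₁L₁ + α₂L₂ = 9.03×10⁻⁶×0.8824 + 1.6×10⁻⁵×1.700 = 3.5168072×10⁻⁵ m/K
ΔT = 3.19×10⁻³ / 3.5168072×10⁻⁵ = 90.71 K
T = 12.0 + 90.71 = 102.71 °C

T = 103 °C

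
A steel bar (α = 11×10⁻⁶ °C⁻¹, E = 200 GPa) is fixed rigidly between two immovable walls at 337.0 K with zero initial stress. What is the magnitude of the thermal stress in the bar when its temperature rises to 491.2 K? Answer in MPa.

Fully constrained: the free strain ε = αΔT is blocked, so σ = Eε = EαΔT.
|ΔT| = 154.2 K
σ = 200×10⁹ × 11×10⁻⁶ × 154.2 = 3.39×10⁸ Pa

σ = 339 MPa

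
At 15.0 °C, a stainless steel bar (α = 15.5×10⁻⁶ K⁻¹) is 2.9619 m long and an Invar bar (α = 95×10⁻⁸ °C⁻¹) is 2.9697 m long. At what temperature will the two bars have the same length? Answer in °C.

L₁(1 + α₁ΔT) = L₂(1 + α₂ΔT) ⇒ ΔT = (L₂ − L₁)/(α₁L₁ − α₂L₂)
L₂ − L₁ = 2.9697 − 2.9619 = 7.80×10⁻³ m
α₁L₁ − α₂L₂ = 15.5×10⁻⁶×2.9619 − 95×10⁻⁸×2.9697 = 4.3088235×10⁻⁵ m/K
ΔT = 7.80×10⁻³ / 4.3088235×10⁻⁵ = 181.024 K
T = 15.0 + 181.024 = 196.024 °C

T = 196.0 °C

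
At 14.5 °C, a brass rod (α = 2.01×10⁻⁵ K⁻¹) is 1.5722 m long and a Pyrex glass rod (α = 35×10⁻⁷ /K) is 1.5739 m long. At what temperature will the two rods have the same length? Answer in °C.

T = 79.65 °C

Equal length when α₁L₁ΔT − α₂L₂ΔT = L₂ − L₁ = 1.70×10⁻³ m
α₁L₁ = 3.160122×10⁻⁵, α₂L₂ = 5.50865×10⁻⁶ → Δ(αL) = 2.609257×10⁻⁵ m/K
ΔT = 1.70×10⁻³ / 2.609257×10⁻⁵ = 65.1526 K, so T = 14.5 + 65.1526 = 79.6526 °C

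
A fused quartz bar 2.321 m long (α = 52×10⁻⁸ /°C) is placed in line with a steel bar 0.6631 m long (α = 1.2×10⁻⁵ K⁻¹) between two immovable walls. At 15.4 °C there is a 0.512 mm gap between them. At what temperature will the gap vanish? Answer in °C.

T = 71.3 °C

Gap closes when ΔL₁ + ΔL₂ = 0.512 mm = 5.12×10⁻⁴ m
(α₁L₁ + α₂L₂)ΔT = g
α₁L₁ + α₂L₂ = 52×10⁻⁸×2.321 + 1.2×10⁻⁵×0.6631 = 9.16412×10⁻⁶ m/K
ΔT = 5.12×10⁻⁴ / 9.16412×10⁻⁶ = 55.870 K
T = 15.4 + 55.870 = 71.270 °C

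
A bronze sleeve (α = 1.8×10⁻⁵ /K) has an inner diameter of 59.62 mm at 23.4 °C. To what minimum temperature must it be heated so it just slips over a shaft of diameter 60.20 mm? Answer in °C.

T = 564 °C

Required Δd = 60.20 − 59.62 = 0.58 mm
Δd = αd₀ΔT ⇒ ΔT = Δd/(αd₀) = 0.58 / (1.8×10⁻⁵ × 59.62) = 540.46 K
T_min = 23.4 + 540.46 = 563.86 °C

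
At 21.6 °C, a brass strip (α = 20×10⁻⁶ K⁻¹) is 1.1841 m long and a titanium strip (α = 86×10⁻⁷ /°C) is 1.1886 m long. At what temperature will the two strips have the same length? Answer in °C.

T = 355.9 °C

Equal length when α₁L₁ΔT − α₂L₂ΔT = L₂ − L₁ = 4.50×10⁻³ m
α₁L₁ = 2.3682×10⁻⁵, α₂L₂ = 1.022196×10⁻⁵ → Δ(αL) = 1.346004×10⁻⁵ m/K
ΔT = 4.50×10⁻³ / 1.346004×10⁻⁵ = 334.323 K, so T = 21.6 + 334.323 = 355.923 °C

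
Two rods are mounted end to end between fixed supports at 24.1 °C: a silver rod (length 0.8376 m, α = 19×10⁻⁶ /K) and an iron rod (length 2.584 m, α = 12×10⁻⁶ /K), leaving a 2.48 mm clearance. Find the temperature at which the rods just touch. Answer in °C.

T = 77.0 °C

Gap closes when ΔL₁ + ΔL₂ = 2.48 mm = 2.48×10⁻³ m
(α₁L₁ + α₂L₂)ΔT = g
α₁L₁ + α₂L₂ = 19×10⁻⁶×0.8376 + 12×10⁻⁶×2.584 = 4.69224×10⁻⁵ m/K
ΔT = 2.48×10⁻³ / 4.69224×10⁻⁵ = 52.853 K
T = 24.1 + 52.853 = 76.953 °C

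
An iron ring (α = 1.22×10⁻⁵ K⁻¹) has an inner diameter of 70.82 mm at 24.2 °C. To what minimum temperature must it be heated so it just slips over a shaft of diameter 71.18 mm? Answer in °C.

T = 441 °C

Required Δd = 71.18 − 70.82 = 0.36 mm
Δd = αd₀ΔT ⇒ ΔT = Δd/(αd₀) = 0.36 / (1.22×10⁻⁵ × 70.82) = 416.66 K
T_min = 24.2 + 416.66 = 440.86 °C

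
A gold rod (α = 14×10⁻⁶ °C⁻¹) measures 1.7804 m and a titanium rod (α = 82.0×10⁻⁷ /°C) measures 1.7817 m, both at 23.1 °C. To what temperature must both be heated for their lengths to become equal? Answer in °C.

Equal length when α₁L₁ΔT − α₂L₂ΔT = L₂ − L₁ = 1.30×10⁻³ m
α₁L₁ = 2.49256×10⁻⁵, α₂L₂ = 1.460994×10⁻⁵ → Δ(αL) = 1.031566×10⁻⁵ m/K
ΔT = 1.30×10⁻³ / 1.031566×10⁻⁵ = 126.022 K, so T = 23.1 + 126.022 = 149.122 °C

T = 149.1 °C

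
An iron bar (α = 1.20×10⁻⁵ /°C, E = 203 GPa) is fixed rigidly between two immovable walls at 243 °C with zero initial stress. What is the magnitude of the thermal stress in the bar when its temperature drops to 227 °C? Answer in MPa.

σ = 39.0 MPa

Fully constrained: the free strain ε = αΔT is blocked, so σ = Eε = EαΔT.
|ΔT| = 16 K
σ = 203×10⁹ × 1.20×10⁻⁵ × 16 = 3.90×10⁷ Pa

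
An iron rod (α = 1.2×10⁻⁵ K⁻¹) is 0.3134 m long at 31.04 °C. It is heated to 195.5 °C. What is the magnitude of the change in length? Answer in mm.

ΔL = 0.619 mm

|ΔT| = |195.5 − 31.04| = 164.46 K
ΔL = αL₀ΔT = (1.2×10⁻⁵)(0.3134)(164.46) = 6.19×10⁻⁴ m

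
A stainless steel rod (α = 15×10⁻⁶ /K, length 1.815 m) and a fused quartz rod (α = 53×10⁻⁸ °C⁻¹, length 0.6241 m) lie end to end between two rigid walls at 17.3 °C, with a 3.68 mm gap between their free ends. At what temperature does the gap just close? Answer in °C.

Gap closes when ΔL₁ + ΔL₂ = 3.68 mm = 3.68×10⁻³ m
(α₁L₁ + α₂L₂)ΔT = g
α₁L₁ + α₂L₂ = 15×10⁻⁶×1.815 + 53×10⁻⁸×0.6241 = 2.7555773×10⁻⁵ m/K
ΔT = 3.68×10⁻³ / 2.7555773×10⁻⁵ = 133.55 K
T = 17.3 + 133.55 = 150.85 °C

T = 151 °C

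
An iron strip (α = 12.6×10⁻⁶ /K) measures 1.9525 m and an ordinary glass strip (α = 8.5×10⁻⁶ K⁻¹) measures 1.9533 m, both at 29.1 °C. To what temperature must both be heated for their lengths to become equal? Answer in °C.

T = 129.1 °C

L₁(1 + α₁ΔT) = L₂(1 + α₂ΔT) ⇒ ΔT = (L₂ − L₁)/(α₁L₁ − α₂L₂)
L₂ − L₁ = 1.9533 − 1.9525 = 8.00×10⁻⁴ m
α₁L₁ − α₂L₂ = 12.6×10⁻⁶×1.9525 − 8.5×10⁻⁶×1.9533 = 7.99845×10⁻⁶ m/K
ΔT = 8.00×10⁻⁴ / 7.99845×10⁻⁶ = 100.019 K
T = 29.1 + 100.019 = 129.119 °C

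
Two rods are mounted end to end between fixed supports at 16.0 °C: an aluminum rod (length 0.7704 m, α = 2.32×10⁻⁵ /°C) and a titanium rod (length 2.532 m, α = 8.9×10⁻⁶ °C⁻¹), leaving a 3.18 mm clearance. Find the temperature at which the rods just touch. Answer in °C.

Gap closes when ΔL₁ + ΔL₂ = 3.18 mm = 3.18×10⁻³ m
(α₁L₁ + α₂L₂)ΔT = g
α₁L₁ + α₂L₂ = 2.32×10⁻⁵×0.7704 + 8.9×10⁻⁶×2.532 = 4.040808×10⁻⁵ m/K
ΔT = 3.18×10⁻³ / 4.040808×10⁻⁵ = 78.697 K
T = 16.0 + 78.697 = 94.697 °C

T = 94.7 °C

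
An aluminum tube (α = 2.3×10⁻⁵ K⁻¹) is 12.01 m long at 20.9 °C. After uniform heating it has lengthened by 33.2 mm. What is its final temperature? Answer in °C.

ΔL = αL₀ΔT ⇒ ΔT = ΔL / (αL₀)
ΔT = 33.2×10⁻³ m / (2.3×10⁻⁵ × 12.01 m) = 120.19 K
T = 20.9 + 120.19 = 141.09 °C

T = 141 °C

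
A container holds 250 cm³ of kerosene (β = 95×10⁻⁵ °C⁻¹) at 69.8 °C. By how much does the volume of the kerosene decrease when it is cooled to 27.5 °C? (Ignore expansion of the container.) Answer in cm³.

|ΔT| = |27.5 − 69.8| = 42.3 K
ΔV = βV₀ΔT = (95×10⁻⁵)(250)(42.3) = 10.0 cm³

ΔV = 10.0 cm³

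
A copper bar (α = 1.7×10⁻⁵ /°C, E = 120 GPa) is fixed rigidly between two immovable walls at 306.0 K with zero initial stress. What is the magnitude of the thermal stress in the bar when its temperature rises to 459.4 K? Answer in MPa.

σ = 313 MPa

Fully constrained: the free strain ε = αΔT is blocked, so σ = Eε = EαΔT.
|ΔT| = 153.4 K
σ = 120×10⁹ × 1.7×10⁻⁵ × 153.4 = 3.13×10⁸ Pa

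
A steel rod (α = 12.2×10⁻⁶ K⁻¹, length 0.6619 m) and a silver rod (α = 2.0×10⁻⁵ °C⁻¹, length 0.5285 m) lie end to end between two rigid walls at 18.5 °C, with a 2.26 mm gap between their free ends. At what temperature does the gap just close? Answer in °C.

T = 140 °C

α₁L₁ = 8.07518×10⁻⁶ m/K, α₂L₂ = 1.057×10⁻⁵ m/K → total 1.864518×10⁻⁵ m/K
ΔT = g/(α₁L₁+α₂L₂) = 2.26×10⁻³ / 1.864518×10⁻⁵ = 121.21 K
T = 18.5 + 121.21 = 139.71 °C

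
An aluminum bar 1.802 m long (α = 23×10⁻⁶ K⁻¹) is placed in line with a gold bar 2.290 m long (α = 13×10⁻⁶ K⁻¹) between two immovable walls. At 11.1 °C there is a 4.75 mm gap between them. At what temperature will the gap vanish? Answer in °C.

T = 77.8 °C

α₁L₁ = 4.1446×10⁻⁵ m/K, α₂L₂ = 2.977×10⁻⁵ m/K → total 7.1216×10⁻⁵ m/K
ΔT = g/(α₁L₁+α₂L₂) = 4.75×10⁻³ / 7.1216×10⁻⁵ = 66.698 K
T = 11.1 + 66.698 = 77.798 °C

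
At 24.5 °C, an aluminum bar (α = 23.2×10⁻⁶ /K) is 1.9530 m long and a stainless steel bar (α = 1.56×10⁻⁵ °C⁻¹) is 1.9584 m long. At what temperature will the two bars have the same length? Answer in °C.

Equal length when α₁L₁ΔT − α₂L₂ΔT = L₂ − L₁ = 5.40×10⁻³ m
α₁L₁ = 4.53096×10⁻⁵, α₂L₂ = 3.055104×10⁻⁵ → Δ(αL) = 1.475856×10⁻⁵ m/K
ΔT = 5.40×10⁻³ / 1.475856×10⁻⁵ = 365.889 K, so T = 24.5 + 365.889 = 390.389 °C

T = 390.4 °C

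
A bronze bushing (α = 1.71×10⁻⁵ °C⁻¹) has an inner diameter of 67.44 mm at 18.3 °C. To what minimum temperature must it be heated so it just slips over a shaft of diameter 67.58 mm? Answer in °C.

Required Δd = 67.58 − 67.44 = 0.14 mm
Δd = αd₀ΔT ⇒ ΔT = Δd/(αd₀) = 0.14 / (1.71×10⁻⁵ × 67.44) = 121.40 K
T_min = 18.3 + 121.40 = 139.70 °C

T = 140 °C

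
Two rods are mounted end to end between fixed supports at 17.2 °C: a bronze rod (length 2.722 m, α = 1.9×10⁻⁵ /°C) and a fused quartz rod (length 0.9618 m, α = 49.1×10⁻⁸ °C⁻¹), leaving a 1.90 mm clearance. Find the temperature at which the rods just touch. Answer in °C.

α₁L₁ = 5.1718×10⁻⁵ m/K, α₂L₂ = 4.722438×10⁻⁷ m/K → total 5.21902438×10⁻⁵ m/K
ΔT = g/(α₁L₁+α₂L₂) = 1.90×10⁻³ / 5.21902438×10⁻⁵ = 36.405 K
T = 17.2 + 36.405 = 53.605 °C

T = 53.6 °C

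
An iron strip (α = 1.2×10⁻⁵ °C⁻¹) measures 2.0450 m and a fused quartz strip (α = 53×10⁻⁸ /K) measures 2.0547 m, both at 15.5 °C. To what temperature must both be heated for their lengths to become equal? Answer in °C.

T = 429.1 °C

L₁(1 + α₁ΔT) = L₂(1 + α₂ΔT) ⇒ ΔT = (L₂ − L₁)/(α₁L₁ − α₂L₂)
L₂ − L₁ = 2.0547 − 2.0450 = 9.70×10⁻³ m
α₁L₁ − α₂L₂ = 1.2×10⁻⁵×2.0450 − 53×10⁻⁸×2.0547 = 2.3451009×10⁻⁵ m/K
ΔT = 9.70×10⁻³ / 2.3451009×10⁻⁵ = 413.628 K
T = 15.5 + 413.628 = 429.128 °C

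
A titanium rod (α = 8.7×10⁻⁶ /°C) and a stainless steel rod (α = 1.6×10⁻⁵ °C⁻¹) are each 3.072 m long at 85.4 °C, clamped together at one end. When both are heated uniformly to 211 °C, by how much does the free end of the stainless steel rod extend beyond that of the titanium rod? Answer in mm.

ΔT = 125.6 K
titanium: ΔL = 8.7×10⁻⁶ × 3.072 m × 125.6 = 3.3568×10⁻³ m = 3.3568 mm
stainless steel: ΔL = 1.6×10⁻⁵ × 3.072 m × 125.6 = 6.1735×10⁻³ m = 6.1735 mm
difference = 6.1735 − 3.3568 = 2.8167 mm

2.82 mm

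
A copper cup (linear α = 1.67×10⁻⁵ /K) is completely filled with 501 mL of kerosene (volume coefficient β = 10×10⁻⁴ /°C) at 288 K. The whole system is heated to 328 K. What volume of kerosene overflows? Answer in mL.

The cup also expands: β_container ≈ 3α = 5.01×10⁻⁵ /K
Net overflow = V₀(β_liq − 3α_cont)ΔT
β − 3α = 1.00×10⁻³ − 5.01×10⁻⁵ = 9.499×10⁻⁴ /K; ΔT = 40 K
ΔV = 501 × 9.499×10⁻⁴ × 40 = 19.0 mL

19.0 mL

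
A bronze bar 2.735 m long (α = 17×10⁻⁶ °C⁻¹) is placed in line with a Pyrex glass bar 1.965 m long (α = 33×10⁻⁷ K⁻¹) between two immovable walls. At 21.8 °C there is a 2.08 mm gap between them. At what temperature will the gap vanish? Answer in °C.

α₁L₁ = 4.6495×10⁻⁵ m/K, α₂L₂ = 6.4845×10⁻⁶ m/K → total 5.29795×10⁻⁵ m/K
ΔT = g/(α₁L₁+α₂L₂) = 2.08×10⁻³ / 5.29795×10⁻⁵ = 39.260 K
T = 21.8 + 39.260 = 61.060 °C

T = 61.1 °C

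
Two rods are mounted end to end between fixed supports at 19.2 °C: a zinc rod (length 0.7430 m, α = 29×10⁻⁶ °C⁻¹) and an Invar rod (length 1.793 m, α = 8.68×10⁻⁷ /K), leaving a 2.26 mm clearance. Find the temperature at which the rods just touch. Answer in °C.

T = 117 °C

α₁L₁ = 2.1547×10⁻⁵ m/K, α₂L₂ = 1.556324×10⁻⁶ m/K → total 2.3103324×10⁻⁵ m/K
ΔT = g/(α₁L₁+α₂L₂) = 2.26×10⁻³ / 2.3103324×10⁻⁵ = 97.82 K
T = 19.2 + 97.82 = 117.02 °C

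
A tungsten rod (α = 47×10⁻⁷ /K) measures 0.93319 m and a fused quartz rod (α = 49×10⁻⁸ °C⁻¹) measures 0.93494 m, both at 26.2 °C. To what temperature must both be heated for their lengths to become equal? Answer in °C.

Equal length when α₁L₁ΔT − α₂L₂ΔT = L₂ − L₁ = 1.75×10⁻³ m
α₁L₁ = 4.385993×10⁻⁶, α₂L₂ = 4.581206×10⁻⁷ → Δ(αL) = 3.9278724×10⁻⁶ m/K
ΔT = 1.75×10⁻³ / 3.9278724×10⁻⁶ = 445.534 K, so T = 26.2 + 445.534 = 471.734 °C

T = 471.7 °C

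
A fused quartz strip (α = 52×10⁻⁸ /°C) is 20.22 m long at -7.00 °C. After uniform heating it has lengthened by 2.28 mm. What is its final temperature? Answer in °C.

ΔL = αL₀ΔT ⇒ ΔT = ΔL / (αL₀)
ΔT = 2.28×10⁻³ m / (52×10⁻⁸ × 20.22 m) = 216.85 K
T = -7.00 + 216.85 = 209.85 °C

T = 210 °C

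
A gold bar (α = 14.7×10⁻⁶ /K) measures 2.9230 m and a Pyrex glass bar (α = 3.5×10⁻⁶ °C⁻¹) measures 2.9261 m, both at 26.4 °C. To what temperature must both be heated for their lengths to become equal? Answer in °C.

T = 121.1 °C

L₁(1 + α₁ΔT) = L₂(1 + α₂ΔT) ⇒ ΔT = (L₂ − L₁)/(α₁L₁ − α₂L₂)
L₂ − L₁ = 2.9261 − 2.9230 = 3.10×10⁻³ m
α₁L₁ − α₂L₂ = 14.7×10⁻⁶×2.9230 − 3.5×10⁻⁶×2.9261 = 3.272675×10⁻⁵ m/K
ΔT = 3.10×10⁻³ / 3.272675×10⁻⁵ = 94.724 K
T = 26.4 + 94.724 = 121.124 °C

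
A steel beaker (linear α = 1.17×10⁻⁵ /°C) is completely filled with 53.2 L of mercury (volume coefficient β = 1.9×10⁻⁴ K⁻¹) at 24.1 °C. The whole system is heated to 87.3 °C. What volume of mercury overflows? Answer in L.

The beaker also expands: β_container ≈ 3α = 3.51×10⁻⁵ /K
Net overflow = V₀(β_liq − 3α_cont)ΔT
β − 3α = 1.90×10⁻⁴ − 3.51×10⁻⁵ = 1.549×10⁻⁴ /K; ΔT = 63.2 K
ΔV = 53.2 × 1.549×10⁻⁴ × 63.2 = 0.521 L

0.521 L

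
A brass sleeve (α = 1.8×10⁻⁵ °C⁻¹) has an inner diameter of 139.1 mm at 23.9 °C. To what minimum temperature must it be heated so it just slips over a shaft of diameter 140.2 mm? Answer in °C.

Required Δd = 140.2 − 139.1 = 1.1 mm
Δd = αd₀ΔT ⇒ ΔT = Δd/(αd₀) = 1.1 / (1.8×10⁻⁵ × 139.1) = 439.33 K
T_min = 23.9 + 439.33 = 463.23 °C

T = 463 °C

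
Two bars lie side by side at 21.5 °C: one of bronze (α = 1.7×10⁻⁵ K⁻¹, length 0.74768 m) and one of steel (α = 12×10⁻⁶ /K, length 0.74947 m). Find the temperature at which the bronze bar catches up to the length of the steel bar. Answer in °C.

T = 503.1 °C

Equal length when α₁L₁ΔT − α₂L₂ΔT = L₂ − L₁ = 1.79×10⁻³ m
α₁L₁ = 1.271056×10⁻⁵, α₂L₂ = 8.99364×10⁻⁶ → Δ(αL) = 3.71692×10⁻⁶ m/K
ΔT = 1.79×10⁻³ / 3.71692×10⁻⁶ = 481.582 K, so T = 21.5 + 481.582 = 503.082 °C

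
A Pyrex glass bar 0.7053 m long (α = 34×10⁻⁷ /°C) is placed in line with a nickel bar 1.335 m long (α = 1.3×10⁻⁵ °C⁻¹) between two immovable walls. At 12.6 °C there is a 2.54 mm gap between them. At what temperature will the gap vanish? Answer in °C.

T = 141 °C

Gap closes when ΔL₁ + ΔL₂ = 2.54 mm = 2.54×10⁻³ m
(α₁L₁ + α₂L₂)ΔT = g
α₁L₁ + α₂L₂ = 34×10⁻⁷×0.7053 + 1.3×10⁻⁵×1.335 = 1.975302×10⁻⁵ m/K
ΔT = 2.54×10⁻³ / 1.975302×10⁻⁵ = 128.59 K
T = 12.6 + 128.59 = 141.19 °C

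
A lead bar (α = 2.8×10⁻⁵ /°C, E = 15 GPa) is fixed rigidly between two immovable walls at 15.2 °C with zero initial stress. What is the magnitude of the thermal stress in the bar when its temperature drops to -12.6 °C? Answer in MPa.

σ = 11.7 MPa

Fully constrained: the free strain ε = αΔT is blocked, so σ = Eε = EαΔT.
|ΔT| = 27.8 K
σ = 15.0×10⁹ × 2.8×10⁻⁵ × 27.8 = 1.17×10⁷ Pa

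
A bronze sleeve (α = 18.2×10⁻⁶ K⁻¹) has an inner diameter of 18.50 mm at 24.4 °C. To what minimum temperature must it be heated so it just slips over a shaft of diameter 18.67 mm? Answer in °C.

Required Δd = 18.67 − 18.50 = 0.17 mm
Δd = αd₀ΔT ⇒ ΔT = Δd/(αd₀) = 0.17 / (18.2×10⁻⁶ × 18.50) = 504.90 K
T_min = 24.4 + 504.90 = 529.30 °C

T = 529 °C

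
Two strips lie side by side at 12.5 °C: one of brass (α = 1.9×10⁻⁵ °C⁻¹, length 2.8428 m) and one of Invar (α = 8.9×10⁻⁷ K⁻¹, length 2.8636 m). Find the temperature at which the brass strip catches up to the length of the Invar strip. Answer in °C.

T = 416.7 °C

L₁(1 + α₁ΔT) = L₂(1 + α₂ΔT) ⇒ ΔT = (L₂ − L₁)/(α₁L₁ − α₂L₂)
L₂ − L₁ = 2.8636 − 2.8428 = 2.08×10⁻² m
α₁L₁ − α₂L₂ = 1.9×10⁻⁵×2.8428 − 8.9×10⁻⁷×2.8636 = 5.1464596×10⁻⁵ m/K
ΔT = 2.08×10⁻² / 5.1464596×10⁻⁵ = 404.161 K
T = 12.5 + 404.161 = 416.661 °C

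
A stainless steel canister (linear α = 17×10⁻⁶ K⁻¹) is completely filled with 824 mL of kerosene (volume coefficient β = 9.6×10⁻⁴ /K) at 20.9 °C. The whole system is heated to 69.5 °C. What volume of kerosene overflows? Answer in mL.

The canister also expands: β_container ≈ 3α = 5.1×10⁻⁵ /K
Net overflow = V₀(β_liq − 3α_cont)ΔT
β − 3α = 9.60×10⁻⁴ − 5.1×10⁻⁵ = 9.09×10⁻⁴ /K; ΔT = 48.6 K
ΔV = 824 × 9.09×10⁻⁴ × 48.6 = 36.4 mL

36.4 mL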